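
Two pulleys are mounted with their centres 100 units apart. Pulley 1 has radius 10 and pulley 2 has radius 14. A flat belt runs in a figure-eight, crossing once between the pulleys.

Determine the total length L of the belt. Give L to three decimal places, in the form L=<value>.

L=281.186

crossed belt: β = asin((r1+r2)/C) = asin(24/100) = 13.8865°
wrap1 = wrap2 = π + 2β = 207.7731°
tangent length = C·cosβ = 97.0773
L = (r1+r2)·wrap + 2·C·cosβ = 24·3.6263 + 2·97.0773 = 281.1864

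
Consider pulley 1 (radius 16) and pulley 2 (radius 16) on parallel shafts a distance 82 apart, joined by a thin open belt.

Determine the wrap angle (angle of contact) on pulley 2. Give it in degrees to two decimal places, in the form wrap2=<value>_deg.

wrap2=180.00_deg

open belt: β = asin((r2−r1)/C) = asin(0/82) = 0.0000°
wrap1 = π − 2β = 180.0000°
wrap2 = π + 2β = 180.0000°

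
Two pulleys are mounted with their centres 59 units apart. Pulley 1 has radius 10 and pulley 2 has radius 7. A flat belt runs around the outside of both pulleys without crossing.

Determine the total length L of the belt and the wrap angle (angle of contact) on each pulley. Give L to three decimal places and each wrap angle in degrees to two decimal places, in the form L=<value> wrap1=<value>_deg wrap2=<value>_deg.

open belt: β = asin((r2−r1)/C) = asin(-3/59) = -2.9146°
wrap1 = π − 2β = 185.8292°
wrap2 = π + 2β = 174.1708°
tangent length = C·cosβ = 58.9237
L = r1·wrap1 + r2·wrap2 + 2·C·cosβ = 10·3.2433 + 7·3.0399 + 2·58.9237 = 171.5597

L=171.560 wrap1=185.83_deg wrap2=174.17_deg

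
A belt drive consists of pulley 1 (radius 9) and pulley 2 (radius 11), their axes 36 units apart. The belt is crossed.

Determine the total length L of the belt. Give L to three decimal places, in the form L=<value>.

crossed belt: β = asin((r1+r2)/C) = asin(20/36) = 33.7490°
wrap1 = wrap2 = π + 2β = 247.4980°
tangent length = C·cosβ = 29.9333
L = (r1+r2)·wrap + 2·C·cosβ = 20·4.3197 + 2·29.9333 = 146.2596

L=146.260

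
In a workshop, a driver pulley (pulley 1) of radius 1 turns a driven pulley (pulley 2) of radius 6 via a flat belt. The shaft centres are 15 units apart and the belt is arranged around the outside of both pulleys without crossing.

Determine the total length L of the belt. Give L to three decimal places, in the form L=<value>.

L=53.674

open belt: β = asin((r2−r1)/C) = asin(5/15) = 19.4712°
wrap1 = π − 2β = 141.0576°
wrap2 = π + 2β = 218.9424°
tangent length = C·cosβ = 14.1421
L = r1·wrap1 + r2·wrap2 + 2·C·cosβ = 1·2.4619 + 6·3.8213 + 2·14.1421 = 53.6738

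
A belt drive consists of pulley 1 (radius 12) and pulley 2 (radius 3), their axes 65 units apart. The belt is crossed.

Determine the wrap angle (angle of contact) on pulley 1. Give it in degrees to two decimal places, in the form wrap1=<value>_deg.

crossed belt: β = asin((r1+r2)/C) = asin(15/65) = 13.3424°
wrap1 = wrap2 = π + 2β = 206.6847°

wrap1=206.68_deg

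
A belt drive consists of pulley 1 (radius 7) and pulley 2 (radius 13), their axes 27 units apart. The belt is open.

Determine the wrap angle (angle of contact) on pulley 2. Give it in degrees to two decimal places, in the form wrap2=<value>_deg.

open belt: β = asin((r2−r1)/C) = asin(6/27) = 12.8396°
wrap1 = π − 2β = 154.3208°
wrap2 = π + 2β = 205.6792°

wrap2=205.68_deg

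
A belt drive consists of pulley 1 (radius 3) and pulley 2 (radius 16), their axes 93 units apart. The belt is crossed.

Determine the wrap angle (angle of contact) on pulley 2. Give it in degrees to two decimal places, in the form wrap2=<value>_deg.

wrap2=203.58_deg

crossed belt: β = asin((r1+r2)/C) = asin(19/93) = 11.7886°
wrap1 = wrap2 = π + 2β = 203.5772°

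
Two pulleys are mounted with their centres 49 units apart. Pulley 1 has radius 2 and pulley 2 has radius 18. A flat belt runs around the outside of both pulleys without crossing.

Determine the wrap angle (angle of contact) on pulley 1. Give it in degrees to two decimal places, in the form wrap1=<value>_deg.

wrap1=141.88_deg

open belt: β = asin((r2−r1)/C) = asin(16/49) = 19.0583°
wrap1 = π − 2β = 141.8833°
wrap2 = π + 2β = 218.1167°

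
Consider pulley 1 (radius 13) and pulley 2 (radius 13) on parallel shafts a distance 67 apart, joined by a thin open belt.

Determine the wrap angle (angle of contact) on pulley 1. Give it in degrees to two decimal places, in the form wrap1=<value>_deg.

open belt: β = asin((r2−r1)/C) = asin(0/67) = 0.0000°
wrap1 = π − 2β = 180.0000°
wrap2 = π + 2β = 180.0000°

wrap1=180.00_deg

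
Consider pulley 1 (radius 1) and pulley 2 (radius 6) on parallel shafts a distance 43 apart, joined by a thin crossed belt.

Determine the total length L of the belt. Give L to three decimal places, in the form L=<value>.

crossed belt: β = asin((r1+r2)/C) = asin(7/43) = 9.3689°
wrap1 = wrap2 = π + 2β = 198.7378°
tangent length = C·cosβ = 42.4264
L = (r1+r2)·wrap + 2·C·cosβ = 7·3.4686 + 2·42.4264 = 109.1332

L=109.133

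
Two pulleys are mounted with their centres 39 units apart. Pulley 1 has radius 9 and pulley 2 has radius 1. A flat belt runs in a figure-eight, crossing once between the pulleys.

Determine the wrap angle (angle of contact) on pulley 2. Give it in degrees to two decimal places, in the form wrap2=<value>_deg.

wrap2=209.71_deg

crossed belt: β = asin((r1+r2)/C) = asin(10/39) = 14.8572°
wrap1 = wrap2 = π + 2β = 209.7143°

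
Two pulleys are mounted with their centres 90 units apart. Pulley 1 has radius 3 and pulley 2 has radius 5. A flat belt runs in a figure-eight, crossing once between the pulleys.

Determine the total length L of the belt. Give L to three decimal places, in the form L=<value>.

L=205.844

crossed belt: β = asin((r1+r2)/C) = asin(8/90) = 5.0997°
wrap1 = wrap2 = π + 2β = 190.1994°
tangent length = C·cosβ = 89.6437
L = (r1+r2)·wrap + 2·C·cosβ = 8·3.3196 + 2·89.6437 = 205.8443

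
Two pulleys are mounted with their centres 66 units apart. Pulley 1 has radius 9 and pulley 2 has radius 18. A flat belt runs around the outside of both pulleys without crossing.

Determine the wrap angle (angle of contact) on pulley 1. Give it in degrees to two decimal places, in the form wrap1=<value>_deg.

wrap1=164.33_deg

open belt: β = asin((r2−r1)/C) = asin(9/66) = 7.8375°
wrap1 = π − 2β = 164.3250°
wrap2 = π + 2β = 195.6750°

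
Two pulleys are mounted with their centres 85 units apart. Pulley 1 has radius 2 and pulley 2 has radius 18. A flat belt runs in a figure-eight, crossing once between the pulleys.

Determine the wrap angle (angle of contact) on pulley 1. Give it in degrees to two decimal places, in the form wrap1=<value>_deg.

crossed belt: β = asin((r1+r2)/C) = asin(20/85) = 13.6090°
wrap1 = wrap2 = π + 2β = 207.2179°

wrap1=207.22_deg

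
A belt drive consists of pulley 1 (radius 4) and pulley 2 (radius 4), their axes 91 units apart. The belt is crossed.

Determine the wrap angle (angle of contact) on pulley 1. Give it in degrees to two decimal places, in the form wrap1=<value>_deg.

wrap1=190.09_deg

crossed belt: β = asin((r1+r2)/C) = asin(8/91) = 5.0435°
wrap1 = wrap2 = π + 2β = 190.0870°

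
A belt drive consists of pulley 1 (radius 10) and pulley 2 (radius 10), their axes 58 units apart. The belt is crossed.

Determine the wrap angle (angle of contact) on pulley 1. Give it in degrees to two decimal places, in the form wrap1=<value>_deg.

crossed belt: β = asin((r1+r2)/C) = asin(20/58) = 20.1713°
wrap1 = wrap2 = π + 2β = 220.3425°

wrap1=220.34_deg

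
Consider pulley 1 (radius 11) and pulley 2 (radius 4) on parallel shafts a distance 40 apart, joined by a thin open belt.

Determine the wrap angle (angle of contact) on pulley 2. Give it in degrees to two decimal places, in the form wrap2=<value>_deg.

wrap2=159.84_deg

open belt: β = asin((r2−r1)/C) = asin(-7/40) = -10.0787°
wrap1 = π − 2β = 200.1573°
wrap2 = π + 2β = 159.8427°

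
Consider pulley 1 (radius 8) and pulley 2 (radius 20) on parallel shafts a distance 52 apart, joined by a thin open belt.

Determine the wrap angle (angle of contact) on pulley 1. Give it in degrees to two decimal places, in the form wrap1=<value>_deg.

open belt: β = asin((r2−r1)/C) = asin(12/52) = 13.3424°
wrap1 = π − 2β = 153.3153°
wrap2 = π + 2β = 206.6847°

wrap1=153.32_deg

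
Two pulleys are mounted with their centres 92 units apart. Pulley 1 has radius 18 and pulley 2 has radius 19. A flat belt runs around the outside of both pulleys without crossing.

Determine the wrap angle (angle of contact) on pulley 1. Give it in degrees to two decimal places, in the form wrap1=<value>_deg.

wrap1=178.75_deg

open belt: β = asin((r2−r1)/C) = asin(1/92) = 0.6228°
wrap1 = π − 2β = 178.7544°
wrap2 = π + 2β = 181.2456°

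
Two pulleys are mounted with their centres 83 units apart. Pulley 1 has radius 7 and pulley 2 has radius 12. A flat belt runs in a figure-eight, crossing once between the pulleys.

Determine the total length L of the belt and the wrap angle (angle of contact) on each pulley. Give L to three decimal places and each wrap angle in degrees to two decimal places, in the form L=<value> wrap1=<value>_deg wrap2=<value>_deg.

L=230.059 wrap1=206.47_deg wrap2=206.47_deg

crossed belt: β = asin((r1+r2)/C) = asin(19/83) = 13.2332°
wrap1 = wrap2 = π + 2β = 206.4665°
tangent length = C·cosβ = 80.7960
L = (r1+r2)·wrap + 2·C·cosβ = 19·3.6035 + 2·80.7960 = 230.0590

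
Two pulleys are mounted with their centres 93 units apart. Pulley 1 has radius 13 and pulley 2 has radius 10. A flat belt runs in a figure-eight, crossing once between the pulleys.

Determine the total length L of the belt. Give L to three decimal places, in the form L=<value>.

crossed belt: β = asin((r1+r2)/C) = asin(23/93) = 14.3185°
wrap1 = wrap2 = π + 2β = 208.6370°
tangent length = C·cosβ = 90.1110
L = (r1+r2)·wrap + 2·C·cosβ = 23·3.6414 + 2·90.1110 = 263.9743

L=263.974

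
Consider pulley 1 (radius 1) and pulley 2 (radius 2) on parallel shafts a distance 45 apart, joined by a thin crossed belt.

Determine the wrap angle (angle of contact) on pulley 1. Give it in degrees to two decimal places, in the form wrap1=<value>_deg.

wrap1=187.65_deg

crossed belt: β = asin((r1+r2)/C) = asin(3/45) = 3.8226°
wrap1 = wrap2 = π + 2β = 187.6451°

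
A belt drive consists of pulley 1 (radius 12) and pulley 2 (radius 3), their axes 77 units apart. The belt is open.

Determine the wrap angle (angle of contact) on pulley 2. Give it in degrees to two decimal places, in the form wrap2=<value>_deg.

open belt: β = asin((r2−r1)/C) = asin(-9/77) = -6.7123°
wrap1 = π − 2β = 193.4245°
wrap2 = π + 2β = 166.5755°

wrap2=166.58_deg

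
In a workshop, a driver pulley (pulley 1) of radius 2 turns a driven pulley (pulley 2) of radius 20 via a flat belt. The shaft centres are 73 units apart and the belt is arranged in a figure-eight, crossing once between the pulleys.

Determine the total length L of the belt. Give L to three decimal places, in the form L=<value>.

crossed belt: β = asin((r1+r2)/C) = asin(22/73) = 17.5399°
wrap1 = wrap2 = π + 2β = 215.0798°
tangent length = C·cosβ = 69.6060
L = (r1+r2)·wrap + 2·C·cosβ = 22·3.7539 + 2·69.6060 = 221.7968

L=221.797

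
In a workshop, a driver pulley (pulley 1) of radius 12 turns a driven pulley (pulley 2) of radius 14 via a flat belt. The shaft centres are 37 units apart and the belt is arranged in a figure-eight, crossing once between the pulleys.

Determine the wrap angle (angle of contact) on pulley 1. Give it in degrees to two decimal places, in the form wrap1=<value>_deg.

crossed belt: β = asin((r1+r2)/C) = asin(26/37) = 44.6442°
wrap1 = wrap2 = π + 2β = 269.2885°

wrap1=269.29_deg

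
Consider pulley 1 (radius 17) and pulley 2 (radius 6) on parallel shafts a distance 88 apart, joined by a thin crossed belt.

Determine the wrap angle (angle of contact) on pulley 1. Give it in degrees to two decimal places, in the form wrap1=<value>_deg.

wrap1=210.30_deg

crossed belt: β = asin((r1+r2)/C) = asin(23/88) = 15.1510°
wrap1 = wrap2 = π + 2β = 210.3020°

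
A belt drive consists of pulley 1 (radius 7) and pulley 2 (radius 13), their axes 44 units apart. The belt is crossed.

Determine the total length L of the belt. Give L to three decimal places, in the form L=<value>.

L=160.090

crossed belt: β = asin((r1+r2)/C) = asin(20/44) = 27.0357°
wrap1 = wrap2 = π + 2β = 234.0714°
tangent length = C·cosβ = 39.1918
L = (r1+r2)·wrap + 2·C·cosβ = 20·4.0853 + 2·39.1918 = 160.0900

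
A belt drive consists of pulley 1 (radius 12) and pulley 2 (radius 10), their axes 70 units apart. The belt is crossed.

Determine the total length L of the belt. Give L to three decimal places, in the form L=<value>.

L=216.088

crossed belt: β = asin((r1+r2)/C) = asin(22/70) = 18.3177°
wrap1 = wrap2 = π + 2β = 216.6354°
tangent length = C·cosβ = 66.4530
L = (r1+r2)·wrap + 2·C·cosβ = 22·3.7810 + 2·66.4530 = 216.0880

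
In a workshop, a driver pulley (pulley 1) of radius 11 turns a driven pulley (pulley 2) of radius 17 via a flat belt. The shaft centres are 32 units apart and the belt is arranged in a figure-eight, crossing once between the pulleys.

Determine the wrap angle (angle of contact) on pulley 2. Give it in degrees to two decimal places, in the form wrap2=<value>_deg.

crossed belt: β = asin((r1+r2)/C) = asin(28/32) = 61.0450°
wrap1 = wrap2 = π + 2β = 302.0900°

wrap2=302.09_deg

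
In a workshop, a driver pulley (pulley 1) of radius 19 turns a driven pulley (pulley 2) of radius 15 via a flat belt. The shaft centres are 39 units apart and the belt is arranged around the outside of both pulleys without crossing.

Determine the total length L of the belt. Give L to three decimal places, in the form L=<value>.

open belt: β = asin((r2−r1)/C) = asin(-4/39) = -5.8868°
wrap1 = π − 2β = 191.7737°
wrap2 = π + 2β = 168.2263°
tangent length = C·cosβ = 38.7943
L = r1·wrap1 + r2·wrap2 + 2·C·cosβ = 19·3.3471 + 15·2.9361 + 2·38.7943 = 185.2248

L=185.225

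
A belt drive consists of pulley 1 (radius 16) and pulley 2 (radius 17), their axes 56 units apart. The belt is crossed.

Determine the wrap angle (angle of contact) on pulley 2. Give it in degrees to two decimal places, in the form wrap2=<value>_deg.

wrap2=252.21_deg

crossed belt: β = asin((r1+r2)/C) = asin(33/56) = 36.1063°
wrap1 = wrap2 = π + 2β = 252.2127°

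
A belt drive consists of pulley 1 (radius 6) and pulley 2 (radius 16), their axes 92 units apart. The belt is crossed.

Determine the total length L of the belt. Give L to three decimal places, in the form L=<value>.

L=258.401

crossed belt: β = asin((r1+r2)/C) = asin(22/92) = 13.8352°
wrap1 = wrap2 = π + 2β = 207.6704°
tangent length = C·cosβ = 89.3308
L = (r1+r2)·wrap + 2·C·cosβ = 22·3.6245 + 2·89.3308 = 258.4014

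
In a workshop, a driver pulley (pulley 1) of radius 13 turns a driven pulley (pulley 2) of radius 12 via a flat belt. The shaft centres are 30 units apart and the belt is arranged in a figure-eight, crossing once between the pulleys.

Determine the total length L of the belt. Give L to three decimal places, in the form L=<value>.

L=160.962

crossed belt: β = asin((r1+r2)/C) = asin(25/30) = 56.4427°
wrap1 = wrap2 = π + 2β = 292.8854°
tangent length = C·cosβ = 16.5831
L = (r1+r2)·wrap + 2·C·cosβ = 25·5.1118 + 2·16.5831 = 160.9616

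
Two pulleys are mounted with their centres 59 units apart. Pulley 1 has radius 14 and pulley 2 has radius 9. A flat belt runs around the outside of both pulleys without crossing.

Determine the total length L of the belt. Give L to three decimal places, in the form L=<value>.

L=190.681

open belt: β = asin((r2−r1)/C) = asin(-5/59) = -4.8614°
wrap1 = π − 2β = 189.7228°
wrap2 = π + 2β = 170.2772°
tangent length = C·cosβ = 58.7878
L = r1·wrap1 + r2·wrap2 + 2·C·cosβ = 14·3.3113 + 9·2.9719 + 2·58.7878 = 190.6806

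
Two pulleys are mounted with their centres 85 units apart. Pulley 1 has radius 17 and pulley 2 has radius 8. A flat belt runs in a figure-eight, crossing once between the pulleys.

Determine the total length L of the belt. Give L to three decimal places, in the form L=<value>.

crossed belt: β = asin((r1+r2)/C) = asin(25/85) = 17.1046°
wrap1 = wrap2 = π + 2β = 214.2093°
tangent length = C·cosβ = 81.2404
L = (r1+r2)·wrap + 2·C·cosβ = 25·3.7387 + 2·81.2404 = 255.9472

L=255.947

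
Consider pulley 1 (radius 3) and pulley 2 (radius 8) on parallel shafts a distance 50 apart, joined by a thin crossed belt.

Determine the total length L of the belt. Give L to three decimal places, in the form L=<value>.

L=136.987

crossed belt: β = asin((r1+r2)/C) = asin(11/50) = 12.7090°
wrap1 = wrap2 = π + 2β = 205.4181°
tangent length = C·cosβ = 48.7750
L = (r1+r2)·wrap + 2·C·cosβ = 11·3.5852 + 2·48.7750 = 136.9874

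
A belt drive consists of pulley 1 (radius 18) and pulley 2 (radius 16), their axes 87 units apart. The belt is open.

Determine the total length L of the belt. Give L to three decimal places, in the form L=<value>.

open belt: β = asin((r2−r1)/C) = asin(-2/87) = -1.3173°
wrap1 = π − 2β = 182.6345°
wrap2 = π + 2β = 177.3655°
tangent length = C·cosβ = 86.9770
L = r1·wrap1 + r2·wrap2 + 2·C·cosβ = 18·3.1876 + 16·3.0956 + 2·86.9770 = 280.8601

L=280.860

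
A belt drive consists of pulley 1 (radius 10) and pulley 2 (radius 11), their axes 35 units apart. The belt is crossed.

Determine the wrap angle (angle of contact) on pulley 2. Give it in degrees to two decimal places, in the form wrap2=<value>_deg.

wrap2=253.74_deg

crossed belt: β = asin((r1+r2)/C) = asin(21/35) = 36.8699°
wrap1 = wrap2 = π + 2β = 253.7398°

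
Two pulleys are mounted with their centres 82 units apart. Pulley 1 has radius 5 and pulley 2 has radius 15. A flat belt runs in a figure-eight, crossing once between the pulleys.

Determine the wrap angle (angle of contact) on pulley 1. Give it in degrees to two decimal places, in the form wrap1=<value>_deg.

wrap1=208.23_deg

crossed belt: β = asin((r1+r2)/C) = asin(20/82) = 14.1170°
wrap1 = wrap2 = π + 2β = 208.2340°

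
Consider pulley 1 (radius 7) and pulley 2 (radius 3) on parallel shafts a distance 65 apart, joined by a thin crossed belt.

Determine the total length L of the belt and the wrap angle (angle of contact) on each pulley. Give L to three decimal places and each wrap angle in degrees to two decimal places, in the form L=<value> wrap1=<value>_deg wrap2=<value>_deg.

crossed belt: β = asin((r1+r2)/C) = asin(10/65) = 8.8499°
wrap1 = wrap2 = π + 2β = 197.6998°
tangent length = C·cosβ = 64.2262
L = (r1+r2)·wrap + 2·C·cosβ = 10·3.4505 + 2·64.2262 = 162.9574

L=162.957 wrap1=197.70_deg wrap2=197.70_deg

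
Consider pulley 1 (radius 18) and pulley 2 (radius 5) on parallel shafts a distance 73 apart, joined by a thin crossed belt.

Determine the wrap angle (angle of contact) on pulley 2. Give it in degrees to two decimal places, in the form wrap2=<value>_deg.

crossed belt: β = asin((r1+r2)/C) = asin(23/73) = 18.3649°
wrap1 = wrap2 = π + 2β = 216.7299°

wrap2=216.73_deg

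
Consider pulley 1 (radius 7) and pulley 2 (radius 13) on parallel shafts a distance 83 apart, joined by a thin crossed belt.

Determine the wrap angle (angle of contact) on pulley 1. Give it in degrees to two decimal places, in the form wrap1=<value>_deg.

crossed belt: β = asin((r1+r2)/C) = asin(20/83) = 13.9434°
wrap1 = wrap2 = π + 2β = 207.8869°

wrap1=207.89_deg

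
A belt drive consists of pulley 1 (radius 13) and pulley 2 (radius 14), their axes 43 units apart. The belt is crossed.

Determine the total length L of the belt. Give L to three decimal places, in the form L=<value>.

crossed belt: β = asin((r1+r2)/C) = asin(27/43) = 38.8959°
wrap1 = wrap2 = π + 2β = 257.7917°
tangent length = C·cosβ = 33.4664
L = (r1+r2)·wrap + 2·C·cosβ = 27·4.4993 + 2·33.4664 = 188.4143

L=188.414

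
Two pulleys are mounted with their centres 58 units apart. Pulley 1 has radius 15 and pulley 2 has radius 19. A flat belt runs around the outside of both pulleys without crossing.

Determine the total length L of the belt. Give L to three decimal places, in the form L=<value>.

open belt: β = asin((r2−r1)/C) = asin(4/58) = 3.9546°
wrap1 = π − 2β = 172.0909°
wrap2 = π + 2β = 187.9091°
tangent length = C·cosβ = 57.8619
L = r1·wrap1 + r2·wrap2 + 2·C·cosβ = 15·3.0036 + 19·3.2796 + 2·57.8619 = 223.0901

L=223.090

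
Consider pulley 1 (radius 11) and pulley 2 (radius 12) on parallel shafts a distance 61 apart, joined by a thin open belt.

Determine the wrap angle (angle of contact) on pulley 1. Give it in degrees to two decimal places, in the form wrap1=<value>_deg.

wrap1=178.12_deg

open belt: β = asin((r2−r1)/C) = asin(1/61) = 0.9393°
wrap1 = π − 2β = 178.1214°
wrap2 = π + 2β = 181.8786°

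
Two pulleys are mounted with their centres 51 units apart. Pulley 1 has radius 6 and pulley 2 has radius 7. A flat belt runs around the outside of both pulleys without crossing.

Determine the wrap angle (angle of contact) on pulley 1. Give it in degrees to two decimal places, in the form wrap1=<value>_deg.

wrap1=177.75_deg

open belt: β = asin((r2−r1)/C) = asin(1/51) = 1.1235°
wrap1 = π − 2β = 177.7530°
wrap2 = π + 2β = 182.2470°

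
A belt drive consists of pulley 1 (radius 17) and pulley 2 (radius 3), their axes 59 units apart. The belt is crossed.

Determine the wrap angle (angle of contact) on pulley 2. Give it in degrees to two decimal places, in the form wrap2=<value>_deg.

wrap2=219.63_deg

crossed belt: β = asin((r1+r2)/C) = asin(20/59) = 19.8149°
wrap1 = wrap2 = π + 2β = 219.6299°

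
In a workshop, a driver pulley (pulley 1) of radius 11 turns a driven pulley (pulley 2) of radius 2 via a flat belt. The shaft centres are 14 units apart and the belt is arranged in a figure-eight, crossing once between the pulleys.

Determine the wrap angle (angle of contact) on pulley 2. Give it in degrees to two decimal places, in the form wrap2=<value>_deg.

crossed belt: β = asin((r1+r2)/C) = asin(13/14) = 68.2132°
wrap1 = wrap2 = π + 2β = 316.4264°

wrap2=316.43_deg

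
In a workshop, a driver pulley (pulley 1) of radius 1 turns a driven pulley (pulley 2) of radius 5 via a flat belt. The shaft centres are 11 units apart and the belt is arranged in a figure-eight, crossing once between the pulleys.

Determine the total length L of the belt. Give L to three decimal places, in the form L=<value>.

L=44.212

crossed belt: β = asin((r1+r2)/C) = asin(6/11) = 33.0557°
wrap1 = wrap2 = π + 2β = 246.1115°
tangent length = C·cosβ = 9.2195
L = (r1+r2)·wrap + 2·C·cosβ = 6·4.2955 + 2·9.2195 = 44.2118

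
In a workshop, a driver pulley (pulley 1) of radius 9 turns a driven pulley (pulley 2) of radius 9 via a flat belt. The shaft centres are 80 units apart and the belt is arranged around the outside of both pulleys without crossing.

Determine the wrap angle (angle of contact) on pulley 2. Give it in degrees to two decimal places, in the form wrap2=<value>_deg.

wrap2=180.00_deg

open belt: β = asin((r2−r1)/C) = asin(0/80) = 0.0000°
wrap1 = π − 2β = 180.0000°
wrap2 = π + 2β = 180.0000°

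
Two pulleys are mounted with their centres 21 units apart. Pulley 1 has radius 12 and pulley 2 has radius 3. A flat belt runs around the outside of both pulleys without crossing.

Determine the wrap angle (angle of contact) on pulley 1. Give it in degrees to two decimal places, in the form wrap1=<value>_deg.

open belt: β = asin((r2−r1)/C) = asin(-9/21) = -25.3769°
wrap1 = π − 2β = 230.7539°
wrap2 = π + 2β = 129.2461°

wrap1=230.75_deg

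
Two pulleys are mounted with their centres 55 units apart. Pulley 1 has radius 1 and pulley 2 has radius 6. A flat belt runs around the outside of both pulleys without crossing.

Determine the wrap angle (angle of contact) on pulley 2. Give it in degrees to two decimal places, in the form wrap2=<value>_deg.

open belt: β = asin((r2−r1)/C) = asin(5/55) = 5.2159°
wrap1 = π − 2β = 169.5682°
wrap2 = π + 2β = 190.4318°

wrap2=190.43_deg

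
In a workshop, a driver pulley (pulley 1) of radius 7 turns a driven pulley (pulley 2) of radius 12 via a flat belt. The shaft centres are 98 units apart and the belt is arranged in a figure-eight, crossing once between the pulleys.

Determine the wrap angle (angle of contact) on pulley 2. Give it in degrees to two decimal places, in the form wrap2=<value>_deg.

crossed belt: β = asin((r1+r2)/C) = asin(19/98) = 11.1792°
wrap1 = wrap2 = π + 2β = 202.3583°

wrap2=202.36_deg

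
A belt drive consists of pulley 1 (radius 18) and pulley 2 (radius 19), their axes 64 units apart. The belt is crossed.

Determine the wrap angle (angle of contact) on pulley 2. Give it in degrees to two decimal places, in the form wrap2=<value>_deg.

wrap2=250.64_deg

crossed belt: β = asin((r1+r2)/C) = asin(37/64) = 35.3188°
wrap1 = wrap2 = π + 2β = 250.6375°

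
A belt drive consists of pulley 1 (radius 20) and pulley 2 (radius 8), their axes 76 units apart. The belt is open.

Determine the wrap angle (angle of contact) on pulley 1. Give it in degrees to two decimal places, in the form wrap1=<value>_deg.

open belt: β = asin((r2−r1)/C) = asin(-12/76) = -9.0847°
wrap1 = π − 2β = 198.1694°
wrap2 = π + 2β = 161.8306°

wrap1=198.17_deg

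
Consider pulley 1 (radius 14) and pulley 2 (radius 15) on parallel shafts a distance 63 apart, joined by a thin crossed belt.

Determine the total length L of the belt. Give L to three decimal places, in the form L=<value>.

crossed belt: β = asin((r1+r2)/C) = asin(29/63) = 27.4076°
wrap1 = wrap2 = π + 2β = 234.8152°
tangent length = C·cosβ = 55.9285
L = (r1+r2)·wrap + 2·C·cosβ = 29·4.0983 + 2·55.9285 = 230.7077

L=230.708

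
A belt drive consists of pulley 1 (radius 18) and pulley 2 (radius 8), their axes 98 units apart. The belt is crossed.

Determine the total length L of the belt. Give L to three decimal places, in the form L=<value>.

L=284.621

crossed belt: β = asin((r1+r2)/C) = asin(26/98) = 15.3851°
wrap1 = wrap2 = π + 2β = 210.7703°
tangent length = C·cosβ = 94.4881
L = (r1+r2)·wrap + 2·C·cosβ = 26·3.6786 + 2·94.4881 = 284.6207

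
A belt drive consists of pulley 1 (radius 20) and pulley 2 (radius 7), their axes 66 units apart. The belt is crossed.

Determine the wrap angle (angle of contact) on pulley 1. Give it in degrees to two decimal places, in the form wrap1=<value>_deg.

crossed belt: β = asin((r1+r2)/C) = asin(27/66) = 24.1477°
wrap1 = wrap2 = π + 2β = 228.2955°

wrap1=228.30_deg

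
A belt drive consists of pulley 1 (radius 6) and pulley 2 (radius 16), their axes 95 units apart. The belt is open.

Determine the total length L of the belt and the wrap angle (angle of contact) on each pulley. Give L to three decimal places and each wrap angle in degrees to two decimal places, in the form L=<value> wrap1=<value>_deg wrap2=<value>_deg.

open belt: β = asin((r2−r1)/C) = asin(10/95) = 6.0423°
wrap1 = π − 2β = 167.9153°
wrap2 = π + 2β = 192.0847°
tangent length = C·cosβ = 94.4722
L = r1·wrap1 + r2·wrap2 + 2·C·cosβ = 6·2.9307 + 16·3.3525 + 2·94.4722 = 260.1686

L=260.169 wrap1=167.92_deg wrap2=192.08_deg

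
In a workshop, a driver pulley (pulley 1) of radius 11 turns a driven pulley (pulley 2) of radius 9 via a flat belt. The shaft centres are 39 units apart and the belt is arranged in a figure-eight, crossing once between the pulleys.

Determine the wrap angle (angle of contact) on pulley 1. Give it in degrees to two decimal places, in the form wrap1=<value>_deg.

crossed belt: β = asin((r1+r2)/C) = asin(20/39) = 30.8519°
wrap1 = wrap2 = π + 2β = 241.7038°

wrap1=241.70_deg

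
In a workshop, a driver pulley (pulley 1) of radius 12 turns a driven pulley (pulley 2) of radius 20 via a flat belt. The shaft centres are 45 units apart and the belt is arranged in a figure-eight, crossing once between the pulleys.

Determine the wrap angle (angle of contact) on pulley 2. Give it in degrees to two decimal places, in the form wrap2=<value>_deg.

crossed belt: β = asin((r1+r2)/C) = asin(32/45) = 45.3254°
wrap1 = wrap2 = π + 2β = 270.6508°

wrap2=270.65_deg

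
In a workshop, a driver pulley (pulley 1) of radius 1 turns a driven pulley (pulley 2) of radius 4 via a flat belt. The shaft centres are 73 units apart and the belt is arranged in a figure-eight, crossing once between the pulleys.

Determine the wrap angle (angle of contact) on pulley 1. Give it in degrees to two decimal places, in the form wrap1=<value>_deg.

crossed belt: β = asin((r1+r2)/C) = asin(5/73) = 3.9274°
wrap1 = wrap2 = π + 2β = 187.8549°

wrap1=187.85_deg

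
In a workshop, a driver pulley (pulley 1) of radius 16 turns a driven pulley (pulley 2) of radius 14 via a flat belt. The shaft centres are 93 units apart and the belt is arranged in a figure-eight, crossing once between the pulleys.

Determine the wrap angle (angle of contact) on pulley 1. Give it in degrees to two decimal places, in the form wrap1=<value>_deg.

crossed belt: β = asin((r1+r2)/C) = asin(30/93) = 18.8191°
wrap1 = wrap2 = π + 2β = 217.6381°

wrap1=217.64_deg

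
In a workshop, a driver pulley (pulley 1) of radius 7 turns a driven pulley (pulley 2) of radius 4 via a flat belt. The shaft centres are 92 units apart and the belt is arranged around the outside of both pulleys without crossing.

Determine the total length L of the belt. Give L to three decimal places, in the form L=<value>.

open belt: β = asin((r2−r1)/C) = asin(-3/92) = -1.8687°
wrap1 = π − 2β = 183.7373°
wrap2 = π + 2β = 176.2627°
tangent length = C·cosβ = 91.9511
L = r1·wrap1 + r2·wrap2 + 2·C·cosβ = 7·3.2068 + 4·3.0764 + 2·91.9511 = 218.6554

L=218.655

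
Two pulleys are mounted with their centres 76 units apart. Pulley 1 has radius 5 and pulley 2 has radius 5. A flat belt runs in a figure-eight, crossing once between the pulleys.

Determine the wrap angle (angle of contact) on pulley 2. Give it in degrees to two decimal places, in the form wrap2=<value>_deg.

wrap2=195.12_deg

crossed belt: β = asin((r1+r2)/C) = asin(10/76) = 7.5608°
wrap1 = wrap2 = π + 2β = 195.1217°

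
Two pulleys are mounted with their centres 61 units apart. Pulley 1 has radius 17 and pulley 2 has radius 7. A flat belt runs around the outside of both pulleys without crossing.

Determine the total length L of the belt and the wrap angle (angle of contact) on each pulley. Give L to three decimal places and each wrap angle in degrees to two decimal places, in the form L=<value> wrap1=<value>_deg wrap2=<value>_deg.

open belt: β = asin((r2−r1)/C) = asin(-10/61) = -9.4353°
wrap1 = π − 2β = 198.8707°
wrap2 = π + 2β = 161.1293°
tangent length = C·cosβ = 60.1747
L = r1·wrap1 + r2·wrap2 + 2·C·cosβ = 17·3.4709 + 7·2.8122 + 2·60.1747 = 199.0413

L=199.041 wrap1=198.87_deg wrap2=161.13_deg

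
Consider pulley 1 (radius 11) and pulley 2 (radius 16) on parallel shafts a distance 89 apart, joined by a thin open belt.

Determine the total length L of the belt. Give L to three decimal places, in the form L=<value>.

L=263.104

open belt: β = asin((r2−r1)/C) = asin(5/89) = 3.2206°
wrap1 = π − 2β = 173.5589°
wrap2 = π + 2β = 186.4411°
tangent length = C·cosβ = 88.8594
L = r1·wrap1 + r2·wrap2 + 2·C·cosβ = 11·3.0292 + 16·3.2540 + 2·88.8594 = 263.1040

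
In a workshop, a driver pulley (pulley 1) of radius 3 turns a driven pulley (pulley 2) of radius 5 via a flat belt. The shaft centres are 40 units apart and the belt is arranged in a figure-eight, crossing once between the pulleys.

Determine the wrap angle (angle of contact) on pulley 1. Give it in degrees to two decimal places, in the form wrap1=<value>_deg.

wrap1=203.07_deg

crossed belt: β = asin((r1+r2)/C) = asin(8/40) = 11.5370°
wrap1 = wrap2 = π + 2β = 203.0739°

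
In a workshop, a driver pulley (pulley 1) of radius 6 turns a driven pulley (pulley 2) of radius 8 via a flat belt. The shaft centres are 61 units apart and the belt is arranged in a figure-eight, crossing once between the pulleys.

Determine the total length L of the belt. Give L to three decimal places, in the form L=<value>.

crossed belt: β = asin((r1+r2)/C) = asin(14/61) = 13.2681°
wrap1 = wrap2 = π + 2β = 206.5362°
tangent length = C·cosβ = 59.3717
L = (r1+r2)·wrap + 2·C·cosβ = 14·3.6047 + 2·59.3717 = 169.2097

L=169.210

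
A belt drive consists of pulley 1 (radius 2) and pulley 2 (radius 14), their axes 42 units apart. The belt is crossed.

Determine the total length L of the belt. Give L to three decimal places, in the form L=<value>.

L=140.438

crossed belt: β = asin((r1+r2)/C) = asin(16/42) = 22.3927°
wrap1 = wrap2 = π + 2β = 224.7854°
tangent length = C·cosβ = 38.8330
L = (r1+r2)·wrap + 2·C·cosβ = 16·3.9232 + 2·38.8330 = 140.4379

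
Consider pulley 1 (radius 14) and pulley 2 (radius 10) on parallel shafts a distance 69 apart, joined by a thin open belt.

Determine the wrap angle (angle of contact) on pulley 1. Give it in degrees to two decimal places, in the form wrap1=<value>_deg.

open belt: β = asin((r2−r1)/C) = asin(-4/69) = -3.3234°
wrap1 = π − 2β = 186.6467°
wrap2 = π + 2β = 173.3533°

wrap1=186.65_deg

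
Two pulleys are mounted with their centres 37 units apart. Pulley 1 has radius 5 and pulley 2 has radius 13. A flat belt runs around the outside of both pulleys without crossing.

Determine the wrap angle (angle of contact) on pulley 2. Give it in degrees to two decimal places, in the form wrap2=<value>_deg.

wrap2=204.97_deg

open belt: β = asin((r2−r1)/C) = asin(8/37) = 12.4869°
wrap1 = π − 2β = 155.0262°
wrap2 = π + 2β = 204.9738°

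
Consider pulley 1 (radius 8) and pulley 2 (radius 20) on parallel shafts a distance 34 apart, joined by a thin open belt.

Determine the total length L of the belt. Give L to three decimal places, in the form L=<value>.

open belt: β = asin((r2−r1)/C) = asin(12/34) = 20.6673°
wrap1 = π − 2β = 138.6654°
wrap2 = π + 2β = 221.3346°
tangent length = C·cosβ = 31.8119
L = r1·wrap1 + r2·wrap2 + 2·C·cosβ = 8·2.4202 + 20·3.8630 + 2·31.8119 = 160.2456

L=160.246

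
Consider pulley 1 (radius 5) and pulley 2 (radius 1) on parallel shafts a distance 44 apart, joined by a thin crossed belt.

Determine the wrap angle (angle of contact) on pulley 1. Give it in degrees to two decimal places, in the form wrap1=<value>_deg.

crossed belt: β = asin((r1+r2)/C) = asin(6/44) = 7.8375°
wrap1 = wrap2 = π + 2β = 195.6750°

wrap1=195.67_deg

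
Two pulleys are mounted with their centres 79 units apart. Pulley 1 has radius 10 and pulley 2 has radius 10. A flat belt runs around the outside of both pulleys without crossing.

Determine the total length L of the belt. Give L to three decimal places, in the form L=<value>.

L=220.832

open belt: β = asin((r2−r1)/C) = asin(0/79) = 0.0000°
wrap1 = π − 2β = 180.0000°
wrap2 = π + 2β = 180.0000°
tangent length = C·cosβ = 79.0000
L = r1·wrap1 + r2·wrap2 + 2·C·cosβ = 10·3.1416 + 10·3.1416 + 2·79.0000 = 220.8319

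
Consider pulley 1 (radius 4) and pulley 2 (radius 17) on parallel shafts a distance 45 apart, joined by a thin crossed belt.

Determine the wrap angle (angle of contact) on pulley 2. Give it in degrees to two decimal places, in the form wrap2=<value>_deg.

crossed belt: β = asin((r1+r2)/C) = asin(21/45) = 27.8181°
wrap1 = wrap2 = π + 2β = 235.6363°

wrap2=235.64_deg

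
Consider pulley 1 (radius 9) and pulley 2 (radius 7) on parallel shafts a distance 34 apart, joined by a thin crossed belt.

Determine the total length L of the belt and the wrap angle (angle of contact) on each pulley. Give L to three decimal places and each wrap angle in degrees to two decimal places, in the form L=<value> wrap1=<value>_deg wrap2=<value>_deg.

crossed belt: β = asin((r1+r2)/C) = asin(16/34) = 28.0725°
wrap1 = wrap2 = π + 2β = 236.1450°
tangent length = C·cosβ = 30.0000
L = (r1+r2)·wrap + 2·C·cosβ = 16·4.1215 + 2·30.0000 = 125.9441

L=125.944 wrap1=236.14_deg wrap2=236.14_deg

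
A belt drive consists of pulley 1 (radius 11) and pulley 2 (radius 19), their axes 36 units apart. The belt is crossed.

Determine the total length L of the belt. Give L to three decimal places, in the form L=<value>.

L=193.154

crossed belt: β = asin((r1+r2)/C) = asin(30/36) = 56.4427°
wrap1 = wrap2 = π + 2β = 292.8854°
tangent length = C·cosβ = 19.8997
L = (r1+r2)·wrap + 2·C·cosβ = 30·5.1118 + 2·19.8997 = 193.1539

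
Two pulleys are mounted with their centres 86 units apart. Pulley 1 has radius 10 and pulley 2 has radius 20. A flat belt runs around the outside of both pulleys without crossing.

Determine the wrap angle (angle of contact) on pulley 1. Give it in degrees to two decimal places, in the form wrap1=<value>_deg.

open belt: β = asin((r2−r1)/C) = asin(10/86) = 6.6774°
wrap1 = π − 2β = 166.6452°
wrap2 = π + 2β = 193.3548°

wrap1=166.65_deg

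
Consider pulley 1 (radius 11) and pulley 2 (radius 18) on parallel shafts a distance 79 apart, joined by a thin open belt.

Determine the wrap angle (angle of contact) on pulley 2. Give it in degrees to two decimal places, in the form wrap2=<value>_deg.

open belt: β = asin((r2−r1)/C) = asin(7/79) = 5.0835°
wrap1 = π − 2β = 169.8330°
wrap2 = π + 2β = 190.1670°

wrap2=190.17_deg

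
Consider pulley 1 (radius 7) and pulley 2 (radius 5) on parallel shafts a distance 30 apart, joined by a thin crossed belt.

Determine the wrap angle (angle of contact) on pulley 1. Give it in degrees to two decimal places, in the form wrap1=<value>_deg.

crossed belt: β = asin((r1+r2)/C) = asin(12/30) = 23.5782°
wrap1 = wrap2 = π + 2β = 227.1564°

wrap1=227.16_deg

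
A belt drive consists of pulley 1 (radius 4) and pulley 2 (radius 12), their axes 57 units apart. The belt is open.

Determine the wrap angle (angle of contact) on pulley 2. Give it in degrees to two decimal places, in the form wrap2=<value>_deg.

wrap2=196.14_deg

open belt: β = asin((r2−r1)/C) = asin(8/57) = 8.0682°
wrap1 = π − 2β = 163.8637°
wrap2 = π + 2β = 196.1363°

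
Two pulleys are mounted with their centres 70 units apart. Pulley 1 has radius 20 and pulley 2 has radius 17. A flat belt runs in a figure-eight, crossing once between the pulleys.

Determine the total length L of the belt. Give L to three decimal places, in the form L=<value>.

L=276.295

crossed belt: β = asin((r1+r2)/C) = asin(37/70) = 31.9090°
wrap1 = wrap2 = π + 2β = 243.8180°
tangent length = C·cosβ = 59.4222
L = (r1+r2)·wrap + 2·C·cosβ = 37·4.2554 + 2·59.4222 = 276.2952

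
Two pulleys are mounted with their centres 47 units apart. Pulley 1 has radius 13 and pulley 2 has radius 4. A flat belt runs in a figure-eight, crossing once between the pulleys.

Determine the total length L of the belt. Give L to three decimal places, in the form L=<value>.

L=153.626

crossed belt: β = asin((r1+r2)/C) = asin(17/47) = 21.2048°
wrap1 = wrap2 = π + 2β = 222.4095°
tangent length = C·cosβ = 43.8178
L = (r1+r2)·wrap + 2·C·cosβ = 17·3.8818 + 2·43.8178 = 153.6258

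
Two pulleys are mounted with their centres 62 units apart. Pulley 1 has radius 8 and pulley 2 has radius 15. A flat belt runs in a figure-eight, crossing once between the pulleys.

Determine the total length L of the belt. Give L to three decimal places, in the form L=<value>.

L=204.891

crossed belt: β = asin((r1+r2)/C) = asin(23/62) = 21.7753°
wrap1 = wrap2 = π + 2β = 223.5506°
tangent length = C·cosβ = 57.5760
L = (r1+r2)·wrap + 2·C·cosβ = 23·3.9017 + 2·57.5760 = 204.8910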